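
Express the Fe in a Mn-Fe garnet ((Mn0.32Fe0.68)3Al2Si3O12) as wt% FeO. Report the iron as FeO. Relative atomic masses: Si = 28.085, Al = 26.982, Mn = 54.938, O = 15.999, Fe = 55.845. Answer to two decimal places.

Molar mass of (Mn0.32Fe0.68)3Al2Si3O12 = 0.96×54.938 + 2.04×55.845 + 2×26.982 + 3×28.085 + 12×15.999 = 496.871 g/mol.
Each formula unit contains 2.04 Fe, equivalent to 2.04/1 = 2.0400 mol FeO.
M(FeO) = 1×55.845 + 1×15.999 = 71.844 g/mol.
Mass of FeO per formula unit = 2.0400 × 71.844 = 146.562 g.
FeO wt% = 146.562 / 496.871 × 100 = 29.50%.

29.50 wt%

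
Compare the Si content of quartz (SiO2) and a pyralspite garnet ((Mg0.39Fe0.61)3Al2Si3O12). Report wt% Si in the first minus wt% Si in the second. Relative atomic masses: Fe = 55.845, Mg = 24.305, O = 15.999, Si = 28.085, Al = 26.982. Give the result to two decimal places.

Si in SiO2: molar mass 60.083 g/mol; 1×28.085 = 28.085 g → 46.74 wt%.
Si in (Mg0.39Fe0.61)3Al2Si3O12: molar mass 460.840 g/mol; 3×28.085 = 84.255 g → 18.28 wt%.
Difference = 46.74 − 18.28 = 28.46 percentage points.

28.46 percentage points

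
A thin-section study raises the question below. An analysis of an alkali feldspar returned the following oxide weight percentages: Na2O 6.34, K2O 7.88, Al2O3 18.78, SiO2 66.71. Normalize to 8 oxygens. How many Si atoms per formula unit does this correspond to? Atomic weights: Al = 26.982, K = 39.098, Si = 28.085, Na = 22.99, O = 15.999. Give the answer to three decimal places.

Na2O (M=61.979): mol = 0.10229; Na = 0.20458, O = 0.10229.
K2O (M=94.195): mol = 0.08366; K = 0.16732, O = 0.08366.
Al2O3 (M=101.961): mol = 0.18419; Al = 0.36838, O = 0.55257.
SiO2 (M=60.083): mol = 1.11030; Si = 1.11030, O = 2.22060.
ΣO = 2.95912; factor = 8/ΣO = 2.70351.
Si apfu = 1.11030 × 2.70351 = 3.002.

3.002 Si apfu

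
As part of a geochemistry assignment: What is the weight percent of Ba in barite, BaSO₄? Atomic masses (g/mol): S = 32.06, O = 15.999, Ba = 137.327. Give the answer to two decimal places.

58.84 weight percent

M(BaSO₄) = 233.383 g/mol.
Ba contributes 1 × 137.327 = 137.327 g per mole.
137.327/233.383 = 0.5884 → 58.84%.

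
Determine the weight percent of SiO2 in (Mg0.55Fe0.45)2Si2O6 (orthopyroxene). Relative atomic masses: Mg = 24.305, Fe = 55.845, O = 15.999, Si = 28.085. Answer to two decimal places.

Formula mass = 229.160 g/mol.
2 Si → 2.0000 mol SiO2 per formula unit; M(SiO2) = 60.083, so SiO2 mass = 120.166 g.
120.166/229.160 × 100 = 52.44 wt%.

52.44 wt%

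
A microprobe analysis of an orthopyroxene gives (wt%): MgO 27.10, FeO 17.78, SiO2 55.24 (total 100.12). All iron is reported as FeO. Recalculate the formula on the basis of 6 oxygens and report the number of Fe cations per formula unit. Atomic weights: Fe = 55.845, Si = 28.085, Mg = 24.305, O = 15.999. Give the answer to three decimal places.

MgO: 27.10/40.304 = 0.67239 mol → 0.67239 mol Mg, 0.67239 mol O.
FeO: 17.78/71.844 = 0.24748 mol → 0.24748 mol Fe, 0.24748 mol O.
SiO2: 55.24/60.083 = 0.91939 mol → 0.91939 mol Si, 1.83878 mol O.
Total oxygen = 2.75865 mol. Normalization factor = 6/2.75865 = 2.17498.
Fe per 6 O = 0.24748 × 2.17498 = 0.538.

0.538 Fe apfu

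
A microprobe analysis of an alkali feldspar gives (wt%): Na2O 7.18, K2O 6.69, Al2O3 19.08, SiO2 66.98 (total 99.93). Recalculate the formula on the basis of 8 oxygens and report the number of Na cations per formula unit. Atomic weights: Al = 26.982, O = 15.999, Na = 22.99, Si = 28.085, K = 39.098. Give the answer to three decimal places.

0.622 Na apfu

Na2O: 7.18/61.979 = 0.11585 mol → 0.23170 mol Na, 0.11585 mol O.
K2O: 6.69/94.195 = 0.07102 mol → 0.14204 mol K, 0.07102 mol O.
Al2O3: 19.08/101.961 = 0.18713 mol → 0.37426 mol Al, 0.56139 mol O.
SiO2: 66.98/60.083 = 1.11479 mol → 1.11479 mol Si, 2.22958 mol O.
Total oxygen = 2.97784 mol. Normalization factor = 8/2.97784 = 2.68651.
Na per 8 O = 0.23170 × 2.68651 = 0.622.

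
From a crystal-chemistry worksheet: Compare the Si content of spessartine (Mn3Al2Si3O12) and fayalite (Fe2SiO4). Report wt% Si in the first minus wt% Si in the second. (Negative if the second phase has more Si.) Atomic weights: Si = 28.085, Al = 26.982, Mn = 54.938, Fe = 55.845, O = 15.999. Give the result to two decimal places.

Si in Mn3Al2Si3O12: molar mass 495.021 g/mol; 3×28.085 = 84.255 g → 17.02 wt%.
Si in Fe2SiO4: molar mass 203.771 g/mol; 1×28.085 = 28.085 g → 13.78 wt%.
Difference = 17.02 − 13.78 = 3.24 percentage points.

3.24 percentage points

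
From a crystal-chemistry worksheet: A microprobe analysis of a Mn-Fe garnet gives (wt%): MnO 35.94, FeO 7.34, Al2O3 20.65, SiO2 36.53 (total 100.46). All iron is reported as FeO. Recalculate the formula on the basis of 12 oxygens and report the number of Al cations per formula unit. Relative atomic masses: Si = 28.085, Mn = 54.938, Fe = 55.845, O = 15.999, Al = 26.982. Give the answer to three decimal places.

1.998 Al apfu

MnO (M=70.937): mol = 0.50665; Mn = 0.50665, O = 0.50665.
FeO (M=71.844): mol = 0.10217; Fe = 0.10217, O = 0.10217.
Al2O3 (M=101.961): mol = 0.20253; Al = 0.40506, O = 0.60759.
SiO2 (M=60.083): mol = 0.60799; Si = 0.60799, O = 1.21598.
ΣO = 2.43239; factor = 12/ΣO = 4.93342.
Al apfu = 0.40506 × 4.93342 = 1.998.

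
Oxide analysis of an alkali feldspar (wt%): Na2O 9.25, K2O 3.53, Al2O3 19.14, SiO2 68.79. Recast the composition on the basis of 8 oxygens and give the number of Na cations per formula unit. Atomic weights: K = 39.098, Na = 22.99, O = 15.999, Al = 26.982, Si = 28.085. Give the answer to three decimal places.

Na2O (M=61.979): mol = 0.14924; Na = 0.29848, O = 0.14924.
K2O (M=94.195): mol = 0.03748; K = 0.07496, O = 0.03748.
Al2O3 (M=101.961): mol = 0.18772; Al = 0.37544, O = 0.56316.
SiO2 (M=60.083): mol = 1.14492; Si = 1.14492, O = 2.28984.
ΣO = 3.03972; factor = 8/ΣO = 2.63182.
Na apfu = 0.29848 × 2.63182 = 0.786.

0.786 Na apfu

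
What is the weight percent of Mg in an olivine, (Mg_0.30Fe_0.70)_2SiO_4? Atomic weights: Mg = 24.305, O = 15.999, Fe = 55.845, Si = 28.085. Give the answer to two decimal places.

Molar mass of (Mg_0.30Fe_0.70)_2SiO_4: 0.60·24.305 + 1.40·55.845 + 1·28.085 + 4·15.999 = 184.847 g/mol.
Mass of Mg per formula unit: 0.60 × 24.305 = 14.583 g.
Weight fraction Mg = 14.583 / 184.847 = 0.0789.

7.89 wt%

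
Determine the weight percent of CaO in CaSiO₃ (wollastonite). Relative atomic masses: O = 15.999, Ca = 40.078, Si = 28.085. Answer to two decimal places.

Molar mass of CaSiO₃ = 1·40.078 + 1·28.085 + 3·15.999 = 116.160 g/mol.
Each formula unit contains 1 Ca, equivalent to 1/1 = 1.0000 mol CaO.
M(CaO) = 1×40.078 + 1×15.999 = 56.077 g/mol.
Mass of CaO per formula unit = 1.0000 × 56.077 = 56.077 g.
CaO wt% = 56.077 / 116.160 × 100 = 48.28%.

48.28 wt%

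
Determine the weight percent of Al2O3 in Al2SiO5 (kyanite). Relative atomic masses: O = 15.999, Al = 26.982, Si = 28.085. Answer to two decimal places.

62.92 wt%

Molar mass of Al2SiO5 = 2·26.982 + 1·28.085 + 5·15.999 = 162.044 g/mol.
Each formula unit contains 2 Al, equivalent to 2/2 = 1.0000 mol Al2O3.
M(Al2O3) = 2×26.982 + 3×15.999 = 101.961 g/mol.
Mass of Al2O3 per formula unit = 1.0000 × 101.961 = 101.961 g.
Al2O3 wt% = 101.961 / 162.044 × 100 = 62.92%.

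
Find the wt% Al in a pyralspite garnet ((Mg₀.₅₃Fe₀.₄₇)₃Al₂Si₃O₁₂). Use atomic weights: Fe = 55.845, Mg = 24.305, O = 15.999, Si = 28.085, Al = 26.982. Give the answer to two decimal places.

12.06 wt%

Molar mass of (Mg₀.₅₃Fe₀.₄₇)₃Al₂Si₃O₁₂: 1.59*24.305 + 1.41*55.845 + 2*26.982 + 3*28.085 + 12*15.999 = 447.593 g/mol.
Mass of Al per formula unit: 2 × 26.982 = 53.964 g.
Weight fraction Al = 53.964 / 447.593 = 0.1206.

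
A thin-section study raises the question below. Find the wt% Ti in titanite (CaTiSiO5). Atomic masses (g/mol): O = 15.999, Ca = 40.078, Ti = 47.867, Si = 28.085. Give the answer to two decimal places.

Formula mass = 1*40.078 + 1*47.867 + 1*28.085 + 5*15.999 = 196.025 g/mol, of which 47.867 g is Ti.
So Ti makes up 47.867/196.025 = 0.2442 of the mass, i.e. 24.42%.

24.42 weight percent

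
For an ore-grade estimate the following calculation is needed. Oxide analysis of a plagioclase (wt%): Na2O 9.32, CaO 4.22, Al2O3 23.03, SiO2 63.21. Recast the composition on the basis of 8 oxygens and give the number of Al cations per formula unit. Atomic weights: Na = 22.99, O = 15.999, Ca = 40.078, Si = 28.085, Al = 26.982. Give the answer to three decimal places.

1.202 Al apfu

Na2O: 9.32/61.979 = 0.15037 mol → 0.30074 mol Na, 0.15037 mol O.
CaO: 4.22/56.077 = 0.07525 mol → 0.07525 mol Ca, 0.07525 mol O.
Al2O3: 23.03/101.961 = 0.22587 mol → 0.45174 mol Al, 0.67761 mol O.
SiO2: 63.21/60.083 = 1.05204 mol → 1.05204 mol Si, 2.10408 mol O.
Total oxygen = 3.00731 mol. Normalization factor = 8/3.00731 = 2.66018.
Al per 8 O = 0.45174 × 2.66018 = 1.202.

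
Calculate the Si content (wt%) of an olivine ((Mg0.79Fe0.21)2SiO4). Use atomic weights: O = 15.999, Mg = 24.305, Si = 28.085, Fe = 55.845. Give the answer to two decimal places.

18.24 wt%

Formula mass = 1.58*24.305 + 0.42*55.845 + 1*28.085 + 4*15.999 = 153.938 g/mol, of which 28.085 g is Si.
So Si makes up 28.085/153.938 = 0.1824 of the mass, i.e. 18.24%.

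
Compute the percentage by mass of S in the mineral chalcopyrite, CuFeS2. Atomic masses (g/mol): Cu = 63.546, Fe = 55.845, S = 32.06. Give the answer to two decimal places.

M(CuFeS2) = 183.511 g/mol.
S contributes 2 × 32.06 = 64.120 g per mole.
64.120/183.511 = 0.3494 → 34.94%.

34.94 mass %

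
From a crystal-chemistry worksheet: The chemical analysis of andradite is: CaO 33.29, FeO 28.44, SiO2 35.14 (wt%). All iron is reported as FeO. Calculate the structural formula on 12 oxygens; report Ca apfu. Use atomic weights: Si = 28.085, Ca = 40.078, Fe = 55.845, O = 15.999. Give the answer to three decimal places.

CaO (M=56.077): mol = 0.59365; Ca = 0.59365, O = 0.59365.
FeO (M=71.844): mol = 0.39586; Fe = 0.39586, O = 0.39586.
SiO2 (M=60.083): mol = 0.58486; Si = 0.58486, O = 1.16972.
ΣO = 2.15923; factor = 12/ΣO = 5.55754.
Ca apfu = 0.59365 × 5.55754 = 3.299.

3.299 Ca apfu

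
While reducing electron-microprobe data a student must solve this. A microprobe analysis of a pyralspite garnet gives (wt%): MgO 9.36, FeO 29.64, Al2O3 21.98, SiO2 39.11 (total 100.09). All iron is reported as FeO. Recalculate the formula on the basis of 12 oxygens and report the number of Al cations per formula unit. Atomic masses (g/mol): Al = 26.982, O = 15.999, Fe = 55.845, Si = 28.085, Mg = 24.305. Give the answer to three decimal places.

MgO: 9.36/40.304 = 0.23224 mol → 0.23224 mol Mg, 0.23224 mol O.
FeO: 29.64/71.844 = 0.41256 mol → 0.41256 mol Fe, 0.41256 mol O.
Al2O3: 21.98/101.961 = 0.21557 mol → 0.43114 mol Al, 0.64671 mol O.
SiO2: 39.11/60.083 = 0.65093 mol → 0.65093 mol Si, 1.30186 mol O.
Total oxygen = 2.59337 mol. Normalization factor = 12/2.59337 = 4.62718.
Al per 12 O = 0.43114 × 4.62718 = 1.995.

1.995 Al apfu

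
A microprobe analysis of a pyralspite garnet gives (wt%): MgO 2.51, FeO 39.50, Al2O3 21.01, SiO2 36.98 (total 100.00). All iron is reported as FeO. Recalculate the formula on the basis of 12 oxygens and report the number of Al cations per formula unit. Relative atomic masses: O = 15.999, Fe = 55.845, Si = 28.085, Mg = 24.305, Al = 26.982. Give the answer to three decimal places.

MgO: 2.51/40.304 = 0.06228 mol → 0.06228 mol Mg, 0.06228 mol O.
FeO: 39.50/71.844 = 0.54980 mol → 0.54980 mol Fe, 0.54980 mol O.
Al2O3: 21.01/101.961 = 0.20606 mol → 0.41212 mol Al, 0.61818 mol O.
SiO2: 36.98/60.083 = 0.61548 mol → 0.61548 mol Si, 1.23096 mol O.
Total oxygen = 2.46122 mol. Normalization factor = 12/2.46122 = 4.87563.
Al per 12 O = 0.41212 × 4.87563 = 2.009.

2.009 Al apfu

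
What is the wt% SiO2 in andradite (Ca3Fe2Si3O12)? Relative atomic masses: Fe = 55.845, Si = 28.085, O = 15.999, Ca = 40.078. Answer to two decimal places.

35.47 wt%

Formula mass = 508.167 g/mol.
3 Si → 3.0000 mol SiO2 per formula unit; M(SiO2) = 60.083, so SiO2 mass = 180.249 g.
180.249/508.167 × 100 = 35.47 wt%.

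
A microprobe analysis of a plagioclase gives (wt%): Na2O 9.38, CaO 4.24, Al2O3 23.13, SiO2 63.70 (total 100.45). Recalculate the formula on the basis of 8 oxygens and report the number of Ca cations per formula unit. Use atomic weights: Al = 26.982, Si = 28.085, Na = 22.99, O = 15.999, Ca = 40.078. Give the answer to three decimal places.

Na2O (M=61.979): mol = 0.15134; Na = 0.30268, O = 0.15134.
CaO (M=56.077): mol = 0.07561; Ca = 0.07561, O = 0.07561.
Al2O3 (M=101.961): mol = 0.22685; Al = 0.45370, O = 0.68055.
SiO2 (M=60.083): mol = 1.06020; Si = 1.06020, O = 2.12040.
ΣO = 3.02790; factor = 8/ΣO = 2.64210.
Ca apfu = 0.07561 × 2.64210 = 0.200.

0.200 Ca apfu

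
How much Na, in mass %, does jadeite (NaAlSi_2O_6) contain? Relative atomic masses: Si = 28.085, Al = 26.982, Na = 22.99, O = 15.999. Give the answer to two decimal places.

Molar mass of NaAlSi_2O_6: 1*22.99 + 1*26.982 + 2*28.085 + 6*15.999 = 202.136 g/mol.
Mass of Na per formula unit: 1 × 22.99 = 22.990 g.
Weight fraction Na = 22.990 / 202.136 = 0.1137.

11.37 mass %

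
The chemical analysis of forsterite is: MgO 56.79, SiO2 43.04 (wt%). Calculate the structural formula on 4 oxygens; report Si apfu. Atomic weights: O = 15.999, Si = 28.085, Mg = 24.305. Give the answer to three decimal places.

MgO: 56.79/40.304 = 1.40904 mol → 1.40904 mol Mg, 1.40904 mol O.
SiO2: 43.04/60.083 = 0.71634 mol → 0.71634 mol Si, 1.43268 mol O.
Total oxygen = 2.84172 mol. Normalization factor = 4/2.84172 = 1.40760.
Si per 4 O = 0.71634 × 1.40760 = 1.008.

1.008 Si apfu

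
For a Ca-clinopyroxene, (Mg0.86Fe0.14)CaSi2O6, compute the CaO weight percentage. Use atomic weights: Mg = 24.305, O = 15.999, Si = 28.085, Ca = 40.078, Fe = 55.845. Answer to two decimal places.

Formula mass = 220.963 g/mol.
1 Ca → 1.0000 mol CaO per formula unit; M(CaO) = 56.077, so CaO mass = 56.077 g.
56.077/220.963 × 100 = 25.38 wt%.

25.38 wt%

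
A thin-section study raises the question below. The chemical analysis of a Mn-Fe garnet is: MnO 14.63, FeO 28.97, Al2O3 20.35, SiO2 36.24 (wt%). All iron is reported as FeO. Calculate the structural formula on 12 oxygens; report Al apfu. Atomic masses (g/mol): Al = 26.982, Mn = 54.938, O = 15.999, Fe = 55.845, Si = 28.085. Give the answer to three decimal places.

14.63 wt% MnO ÷ 70.937 g/mol = 0.20624 mol, giving 0.20624 Mn and 0.20624 O.
28.97 wt% FeO ÷ 71.844 g/mol = 0.40323 mol, giving 0.40323 Fe and 0.40323 O.
20.35 wt% Al2O3 ÷ 101.961 g/mol = 0.19959 mol, giving 0.39918 Al and 0.59877 O.
36.24 wt% SiO2 ÷ 60.083 g/mol = 0.60317 mol, giving 0.60317 Si and 1.20634 O.
Oxygen sums to 2.41458; scaling by 12/2.41458 = 4.96981 puts the formula on 12 O.
Al: 0.39918 × 4.96981 = 1.984 atoms per formula unit.

1.984 Al apfu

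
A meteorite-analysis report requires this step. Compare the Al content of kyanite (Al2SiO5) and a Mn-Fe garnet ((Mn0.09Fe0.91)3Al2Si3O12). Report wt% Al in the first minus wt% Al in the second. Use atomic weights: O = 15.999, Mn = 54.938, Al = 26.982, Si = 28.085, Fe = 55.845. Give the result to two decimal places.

22.45 percentage points

Al in Al2SiO5: molar mass 162.044 g/mol; 2×26.982 = 53.964 g → 33.30 wt%.
Al in (Mn0.09Fe0.91)3Al2Si3O12: molar mass 497.497 g/mol; 2×26.982 = 53.964 g → 10.85 wt%.
Difference = 33.30 − 10.85 = 22.45 percentage points.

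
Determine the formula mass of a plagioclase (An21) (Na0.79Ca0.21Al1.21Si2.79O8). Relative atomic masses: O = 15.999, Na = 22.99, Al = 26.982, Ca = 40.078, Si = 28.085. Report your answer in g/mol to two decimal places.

The formula mass is the sum 0.79(22.99) + 0.21(40.078) + 1.21(26.982) + 2.79(28.085) + 8(15.999).

265.58 g/mol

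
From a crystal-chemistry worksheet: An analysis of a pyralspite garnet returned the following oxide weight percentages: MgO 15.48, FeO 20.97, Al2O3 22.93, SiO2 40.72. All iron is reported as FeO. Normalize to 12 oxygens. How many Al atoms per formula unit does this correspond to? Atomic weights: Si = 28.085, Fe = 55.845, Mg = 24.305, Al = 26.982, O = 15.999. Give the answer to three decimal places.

1.995 Al apfu

15.48 wt% MgO ÷ 40.304 g/mol = 0.38408 mol, giving 0.38408 Mg and 0.38408 O.
20.97 wt% FeO ÷ 71.844 g/mol = 0.29188 mol, giving 0.29188 Fe and 0.29188 O.
22.93 wt% Al2O3 ÷ 101.961 g/mol = 0.22489 mol, giving 0.44978 Al and 0.67467 O.
40.72 wt% SiO2 ÷ 60.083 g/mol = 0.67773 mol, giving 0.67773 Si and 1.35546 O.
Oxygen sums to 2.70609; scaling by 12/2.70609 = 4.43444 puts the formula on 12 O.
Al: 0.44978 × 4.43444 = 1.995 atoms per formula unit.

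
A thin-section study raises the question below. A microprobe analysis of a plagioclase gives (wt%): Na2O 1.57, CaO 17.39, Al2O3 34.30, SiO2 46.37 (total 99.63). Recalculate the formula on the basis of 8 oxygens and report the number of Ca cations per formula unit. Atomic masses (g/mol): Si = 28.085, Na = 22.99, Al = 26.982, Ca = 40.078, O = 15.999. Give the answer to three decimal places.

0.859 Ca apfu

1.57 wt% Na2O ÷ 61.979 g/mol = 0.02533 mol, giving 0.05066 Na and 0.02533 O.
17.39 wt% CaO ÷ 56.077 g/mol = 0.31011 mol, giving 0.31011 Ca and 0.31011 O.
34.30 wt% Al2O3 ÷ 101.961 g/mol = 0.33640 mol, giving 0.67280 Al and 1.00920 O.
46.37 wt% SiO2 ÷ 60.083 g/mol = 0.77177 mol, giving 0.77177 Si and 1.54354 O.
Oxygen sums to 2.88818; scaling by 8/2.88818 = 2.76991 puts the formula on 8 O.
Ca: 0.31011 × 2.76991 = 0.859 atoms per formula unit.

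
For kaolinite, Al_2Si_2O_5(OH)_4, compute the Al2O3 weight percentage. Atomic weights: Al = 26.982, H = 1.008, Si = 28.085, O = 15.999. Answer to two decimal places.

M(Al_2Si_2O_5(OH)_4) = 258.157 g/mol; M(Al2O3) = 101.961 g/mol.
Moles Al2O3 per formula unit = 2 Al ÷ 2 = 1.0000.
Al2O3 fraction = (1.0000 × 101.961) / 258.157 = 101.961/258.157 = 0.3950.

39.50 wt%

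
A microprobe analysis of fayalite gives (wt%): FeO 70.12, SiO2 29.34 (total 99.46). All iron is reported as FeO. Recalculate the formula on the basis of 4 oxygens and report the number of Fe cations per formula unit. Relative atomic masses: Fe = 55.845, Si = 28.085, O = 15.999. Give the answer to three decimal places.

1.999 Fe apfu

FeO (M=71.844): mol = 0.97600; Fe = 0.97600, O = 0.97600.
SiO2 (M=60.083): mol = 0.48832; Si = 0.48832, O = 0.97664.
ΣO = 1.95264; factor = 4/ΣO = 2.04851.
Fe apfu = 0.97600 × 2.04851 = 1.999.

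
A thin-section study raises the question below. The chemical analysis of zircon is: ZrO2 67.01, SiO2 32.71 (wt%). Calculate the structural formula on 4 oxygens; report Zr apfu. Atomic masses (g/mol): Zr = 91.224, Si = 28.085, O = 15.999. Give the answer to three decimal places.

0.999 Zr apfu

ZrO2 (M=123.222): mol = 0.54382; Zr = 0.54382, O = 1.08764.
SiO2 (M=60.083): mol = 0.54441; Si = 0.54441, O = 1.08882.
ΣO = 2.17646; factor = 4/ΣO = 1.83785.
Zr apfu = 0.54382 × 1.83785 = 0.999.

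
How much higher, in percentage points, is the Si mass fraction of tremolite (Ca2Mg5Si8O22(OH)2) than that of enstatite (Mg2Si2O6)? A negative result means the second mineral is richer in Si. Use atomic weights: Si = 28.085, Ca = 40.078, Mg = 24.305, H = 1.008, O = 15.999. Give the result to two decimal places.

-0.32 percentage points

Si in Ca2Mg5Si8O22(OH)2: molar mass 812.353 g/mol; 8×28.085 = 224.680 g → 27.66 wt%.
Si in Mg2Si2O6: molar mass 200.774 g/mol; 2×28.085 = 56.170 g → 27.98 wt%.
Difference = 27.66 − 27.98 = -0.32 percentage points.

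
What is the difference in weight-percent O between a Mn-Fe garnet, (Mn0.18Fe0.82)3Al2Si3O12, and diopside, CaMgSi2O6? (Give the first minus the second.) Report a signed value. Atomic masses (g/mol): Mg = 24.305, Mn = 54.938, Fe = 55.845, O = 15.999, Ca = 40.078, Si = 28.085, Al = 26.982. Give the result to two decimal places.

-5.72 percentage points

O in (Mn0.18Fe0.82)3Al2Si3O12: molar mass 497.252 g/mol; 12×15.999 = 191.988 g → 38.61 wt%.
O in CaMgSi2O6: molar mass 216.547 g/mol; 6×15.999 = 95.994 g → 44.33 wt%.
Difference = 38.61 − 44.33 = -5.72 percentage points.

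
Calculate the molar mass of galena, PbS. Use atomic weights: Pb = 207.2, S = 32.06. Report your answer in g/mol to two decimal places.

The formula mass is the sum 1×207.2 + 1×32.06.

239.26 g/mol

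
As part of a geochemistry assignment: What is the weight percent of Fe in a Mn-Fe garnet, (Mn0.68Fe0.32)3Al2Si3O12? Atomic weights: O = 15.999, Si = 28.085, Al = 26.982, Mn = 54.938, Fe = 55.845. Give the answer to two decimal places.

10.81 wt%

Formula mass = 2.04×54.938 + 0.96×55.845 + 2×26.982 + 3×28.085 + 12×15.999 = 495.892 g/mol, of which 53.611 g is Fe.
So Fe makes up 53.611/495.892 = 0.1081 of the mass, i.e. 10.81%.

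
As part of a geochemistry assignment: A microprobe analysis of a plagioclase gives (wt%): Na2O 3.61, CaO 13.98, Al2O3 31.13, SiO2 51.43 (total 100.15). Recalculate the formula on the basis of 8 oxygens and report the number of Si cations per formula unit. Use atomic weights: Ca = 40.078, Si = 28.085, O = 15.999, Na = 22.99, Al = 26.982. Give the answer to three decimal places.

Na2O: 3.61/61.979 = 0.05825 mol → 0.11650 mol Na, 0.05825 mol O.
CaO: 13.98/56.077 = 0.24930 mol → 0.24930 mol Ca, 0.24930 mol O.
Al2O3: 31.13/101.961 = 0.30531 mol → 0.61062 mol Al, 0.91593 mol O.
SiO2: 51.43/60.083 = 0.85598 mol → 0.85598 mol Si, 1.71196 mol O.
Total oxygen = 2.93544 mol. Normalization factor = 8/2.93544 = 2.72532.
Si per 8 O = 0.85598 × 2.72532 = 2.333.

2.333 Si apfu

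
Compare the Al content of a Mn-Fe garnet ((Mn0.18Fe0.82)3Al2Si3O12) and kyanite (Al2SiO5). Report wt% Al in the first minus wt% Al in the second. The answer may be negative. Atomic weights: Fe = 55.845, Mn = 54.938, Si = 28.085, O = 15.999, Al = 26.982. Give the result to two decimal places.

-22.45 percentage points

First mineral: 53.964 g Al in 497.252 g formula = 10.85 wt% Al.
Second mineral: 53.964 g Al in 162.044 g formula = 33.30 wt% Al.
10.85% − 33.30% gives a difference of -22.45 percentage points.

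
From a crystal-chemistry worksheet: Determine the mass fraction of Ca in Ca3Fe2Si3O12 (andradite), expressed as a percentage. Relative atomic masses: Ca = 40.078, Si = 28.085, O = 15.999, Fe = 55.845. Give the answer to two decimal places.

M(Ca3Fe2Si3O12) = 508.167 g/mol.
Ca contributes 3 × 40.078 = 120.234 g per mole.
120.234/508.167 = 0.2366 → 23.66%.

23.66 mass %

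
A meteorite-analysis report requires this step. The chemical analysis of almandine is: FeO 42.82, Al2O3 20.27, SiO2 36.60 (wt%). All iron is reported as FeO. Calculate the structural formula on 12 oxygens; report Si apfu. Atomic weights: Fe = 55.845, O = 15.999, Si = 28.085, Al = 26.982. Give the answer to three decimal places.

42.82 wt% FeO ÷ 71.844 g/mol = 0.59601 mol, giving 0.59601 Fe and 0.59601 O.
20.27 wt% Al2O3 ÷ 101.961 g/mol = 0.19880 mol, giving 0.39760 Al and 0.59640 O.
36.60 wt% SiO2 ÷ 60.083 g/mol = 0.60916 mol, giving 0.60916 Si and 1.21832 O.
Oxygen sums to 2.41073; scaling by 12/2.41073 = 4.97775 puts the formula on 12 O.
Si: 0.60916 × 4.97775 = 3.032 atoms per formula unit.

3.032 Si apfu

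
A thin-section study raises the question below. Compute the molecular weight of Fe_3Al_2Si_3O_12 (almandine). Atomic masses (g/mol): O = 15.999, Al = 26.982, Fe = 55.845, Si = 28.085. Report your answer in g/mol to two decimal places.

497.74 g/mol

M = 3*55.845 + 2*26.982 + 3*28.085 + 12*15.999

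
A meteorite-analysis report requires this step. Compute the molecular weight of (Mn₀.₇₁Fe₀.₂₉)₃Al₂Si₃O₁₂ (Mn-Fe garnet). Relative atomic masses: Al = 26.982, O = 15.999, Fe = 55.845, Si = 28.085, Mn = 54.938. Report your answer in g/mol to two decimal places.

The formula mass is the sum 2.13·54.938 + 0.87·55.845 + 2·26.982 + 3·28.085 + 12·15.999.

495.81 g/mol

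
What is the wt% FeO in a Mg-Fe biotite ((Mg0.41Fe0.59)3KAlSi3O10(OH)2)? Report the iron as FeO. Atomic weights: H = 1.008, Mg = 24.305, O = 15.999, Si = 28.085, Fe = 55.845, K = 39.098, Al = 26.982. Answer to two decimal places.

Molar mass of (Mg0.41Fe0.59)3KAlSi3O10(OH)2 = 1.23*24.305 + 1.77*55.845 + 1*39.098 + 1*26.982 + 3*28.085 + 12*15.999 + 2*1.008 = 473.080 g/mol.
Each formula unit contains 1.77 Fe, equivalent to 1.77/1 = 1.7700 mol FeO.
M(FeO) = 1×55.845 + 1×15.999 = 71.844 g/mol.
Mass of FeO per formula unit = 1.7700 × 71.844 = 127.164 g.
FeO wt% = 127.164 / 473.080 × 100 = 26.88%.

26.88 wt%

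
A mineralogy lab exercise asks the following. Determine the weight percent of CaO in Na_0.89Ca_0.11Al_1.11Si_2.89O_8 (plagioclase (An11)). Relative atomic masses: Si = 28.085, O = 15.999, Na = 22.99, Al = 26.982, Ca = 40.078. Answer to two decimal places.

M(Na_0.89Ca_0.11Al_1.11Si_2.89O_8) = 263.977 g/mol; M(CaO) = 56.077 g/mol.
Moles CaO per formula unit = 0.11 Ca ÷ 1 = 0.1100.
CaO fraction = (0.1100 × 56.077) / 263.977 = 6.168/263.977 = 0.0234.

2.34 wt%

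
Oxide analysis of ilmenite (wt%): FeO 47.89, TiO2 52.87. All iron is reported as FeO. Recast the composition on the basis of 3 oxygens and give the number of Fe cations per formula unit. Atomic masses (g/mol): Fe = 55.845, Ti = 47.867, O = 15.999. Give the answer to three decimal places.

FeO: 47.89/71.844 = 0.66658 mol → 0.66658 mol Fe, 0.66658 mol O.
TiO2: 52.87/79.865 = 0.66199 mol → 0.66199 mol Ti, 1.32398 mol O.
Total oxygen = 1.99056 mol. Normalization factor = 3/1.99056 = 1.50711.
Fe per 3 O = 0.66658 × 1.50711 = 1.005.

1.005 Fe apfu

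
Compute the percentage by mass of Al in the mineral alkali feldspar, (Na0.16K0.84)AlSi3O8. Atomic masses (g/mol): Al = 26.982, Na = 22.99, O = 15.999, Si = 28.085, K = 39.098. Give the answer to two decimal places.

9.78 wt%

M((Na0.16K0.84)AlSi3O8) = 275.750 g/mol.
Al contributes 1 × 26.982 = 26.982 g per mole.
26.982/275.750 = 0.0978 → 9.78%.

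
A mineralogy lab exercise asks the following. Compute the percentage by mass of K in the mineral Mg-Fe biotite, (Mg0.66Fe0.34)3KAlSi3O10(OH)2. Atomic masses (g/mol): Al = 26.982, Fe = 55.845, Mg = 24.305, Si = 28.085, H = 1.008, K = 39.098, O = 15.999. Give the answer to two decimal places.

8.70 mass %

Formula mass = 1.98×24.305 + 1.02×55.845 + 1×39.098 + 1×26.982 + 3×28.085 + 12×15.999 + 2×1.008 = 449.425 g/mol, of which 39.098 g is K.
So K makes up 39.098/449.425 = 0.0870 of the mass, i.e. 8.70%.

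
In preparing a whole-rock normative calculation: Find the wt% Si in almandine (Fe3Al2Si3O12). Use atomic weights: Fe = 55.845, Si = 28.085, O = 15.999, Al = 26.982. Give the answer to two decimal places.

M(Fe3Al2Si3O12) = 497.742 g/mol.
Si contributes 3 × 28.085 = 84.255 g per mole.
84.255/497.742 = 0.1693 → 16.93%.

16.93 mass %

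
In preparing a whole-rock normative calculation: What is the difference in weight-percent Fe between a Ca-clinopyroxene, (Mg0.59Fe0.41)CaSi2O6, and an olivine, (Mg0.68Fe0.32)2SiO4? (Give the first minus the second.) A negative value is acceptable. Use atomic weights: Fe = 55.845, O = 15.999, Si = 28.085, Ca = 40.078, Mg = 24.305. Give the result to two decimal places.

M((Mg0.59Fe0.41)CaSi2O6) = 229.478 g/mol, so wt% Fe = 22.896/229.478 × 100 = 9.98%.
M((Mg0.68Fe0.32)2SiO4) = 160.877 g/mol, so wt% Fe = 35.741/160.877 × 100 = 22.22%.
9.98 − 22.22 = -12.24 pp.

-12.24 percentage points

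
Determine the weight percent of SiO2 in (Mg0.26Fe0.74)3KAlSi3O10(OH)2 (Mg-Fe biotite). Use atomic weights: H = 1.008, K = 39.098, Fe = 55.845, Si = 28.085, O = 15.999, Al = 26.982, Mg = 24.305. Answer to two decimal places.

M((Mg0.26Fe0.74)3KAlSi3O10(OH)2) = 487.273 g/mol; M(SiO2) = 60.083 g/mol.
Moles SiO2 per formula unit = 3 Si ÷ 1 = 3.0000.
SiO2 fraction = (3.0000 × 60.083) / 487.273 = 180.249/487.273 = 0.3699.

36.99 wt%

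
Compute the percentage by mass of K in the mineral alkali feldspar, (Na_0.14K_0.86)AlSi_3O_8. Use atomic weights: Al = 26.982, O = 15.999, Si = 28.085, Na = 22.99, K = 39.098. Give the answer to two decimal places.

Molar mass of (Na_0.14K_0.86)AlSi_3O_8: 0.14×22.99 + 0.86×39.098 + 1×26.982 + 3×28.085 + 8×15.999 = 276.072 g/mol.
Mass of K per formula unit: 0.86 × 39.098 = 33.624 g.
Weight fraction K = 33.624 / 276.072 = 0.1218.

12.18 weight percent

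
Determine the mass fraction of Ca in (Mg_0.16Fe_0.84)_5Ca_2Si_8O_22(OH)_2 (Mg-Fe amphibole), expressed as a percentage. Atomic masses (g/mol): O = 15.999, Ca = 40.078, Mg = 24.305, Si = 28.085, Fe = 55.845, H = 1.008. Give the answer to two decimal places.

M((Mg_0.16Fe_0.84)_5Ca_2Si_8O_22(OH)_2) = 944.821 g/mol.
Ca contributes 2 × 40.078 = 80.156 g per mole.
80.156/944.821 = 0.0848 → 8.48%.

8.48 weight percent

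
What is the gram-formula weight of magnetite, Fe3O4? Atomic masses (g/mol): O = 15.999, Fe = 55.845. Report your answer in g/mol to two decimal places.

Fe: 3 × 55.845 = 167.5350
O: 4 × 15.999 = 63.9960
Summing the contributions gives the formula mass.

231.53 g/mol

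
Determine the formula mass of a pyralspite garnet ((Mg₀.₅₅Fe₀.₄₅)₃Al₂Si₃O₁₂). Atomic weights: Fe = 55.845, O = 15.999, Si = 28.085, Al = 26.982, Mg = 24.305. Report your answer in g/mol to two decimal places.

The formula mass is the sum 1.65×24.305 + 1.35×55.845 + 2×26.982 + 3×28.085 + 12×15.999.

445.70 g/mol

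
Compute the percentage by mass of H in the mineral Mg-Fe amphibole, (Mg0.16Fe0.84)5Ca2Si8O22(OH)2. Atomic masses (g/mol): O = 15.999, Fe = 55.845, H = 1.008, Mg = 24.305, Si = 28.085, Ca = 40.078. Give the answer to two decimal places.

M((Mg0.16Fe0.84)5Ca2Si8O22(OH)2) = 944.821 g/mol.
H contributes 2 × 1.008 = 2.016 g per mole.
2.016/944.821 = 0.0021 → 0.21%.

0.21 weight percent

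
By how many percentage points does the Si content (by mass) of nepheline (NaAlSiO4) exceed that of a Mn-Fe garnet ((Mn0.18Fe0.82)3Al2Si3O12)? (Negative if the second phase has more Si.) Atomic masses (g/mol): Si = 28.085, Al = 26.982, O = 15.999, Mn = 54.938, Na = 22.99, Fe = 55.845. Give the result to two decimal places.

First mineral: 28.085 g Si in 142.053 g formula = 19.77 wt% Si.
Second mineral: 84.255 g Si in 497.252 g formula = 16.94 wt% Si.
19.77% − 16.94% gives a difference of 2.83 percentage points.

2.83 percentage points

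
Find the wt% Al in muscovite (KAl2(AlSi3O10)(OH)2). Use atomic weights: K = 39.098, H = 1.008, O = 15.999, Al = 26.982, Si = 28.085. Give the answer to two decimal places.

20.32 weight percent

M(KAl2(AlSi3O10)(OH)2) = 398.303 g/mol.
Al contributes 3 × 26.982 = 80.946 g per mole.
80.946/398.303 = 0.2032 → 20.32%.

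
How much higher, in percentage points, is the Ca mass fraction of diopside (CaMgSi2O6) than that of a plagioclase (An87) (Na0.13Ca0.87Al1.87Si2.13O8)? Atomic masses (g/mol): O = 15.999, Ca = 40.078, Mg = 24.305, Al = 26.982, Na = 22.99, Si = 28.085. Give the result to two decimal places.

5.88 percentage points

Ca in CaMgSi2O6: molar mass 216.547 g/mol; 1×40.078 = 40.078 g → 18.51 wt%.
Ca in Na0.13Ca0.87Al1.87Si2.13O8: molar mass 276.126 g/mol; 0.87×40.078 = 34.868 g → 12.63 wt%.
Difference = 18.51 − 12.63 = 5.88 percentage points.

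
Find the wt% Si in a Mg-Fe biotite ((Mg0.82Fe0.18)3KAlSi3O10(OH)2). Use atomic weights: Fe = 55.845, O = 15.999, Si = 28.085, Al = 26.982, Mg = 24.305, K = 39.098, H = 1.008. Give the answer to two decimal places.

19.40 wt%

M((Mg0.82Fe0.18)3KAlSi3O10(OH)2) = 434.286 g/mol.
Si contributes 3 × 28.085 = 84.255 g per mole.
84.255/434.286 = 0.1940 → 19.40%.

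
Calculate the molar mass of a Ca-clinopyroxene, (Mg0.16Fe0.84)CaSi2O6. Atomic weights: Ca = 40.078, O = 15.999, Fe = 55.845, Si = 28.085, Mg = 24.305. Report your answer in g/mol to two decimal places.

243.04 g/mol

The formula mass is the sum 0.16*24.305 + 0.84*55.845 + 1*40.078 + 2*28.085 + 6*15.999.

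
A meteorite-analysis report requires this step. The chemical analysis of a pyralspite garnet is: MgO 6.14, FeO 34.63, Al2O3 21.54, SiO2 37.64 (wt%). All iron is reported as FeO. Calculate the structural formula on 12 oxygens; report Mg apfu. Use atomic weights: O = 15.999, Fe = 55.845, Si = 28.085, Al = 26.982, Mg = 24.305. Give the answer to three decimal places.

0.725 Mg apfu

MgO: 6.14/40.304 = 0.15234 mol → 0.15234 mol Mg, 0.15234 mol O.
FeO: 34.63/71.844 = 0.48202 mol → 0.48202 mol Fe, 0.48202 mol O.
Al2O3: 21.54/101.961 = 0.21126 mol → 0.42252 mol Al, 0.63378 mol O.
SiO2: 37.64/60.083 = 0.62647 mol → 0.62647 mol Si, 1.25294 mol O.
Total oxygen = 2.52108 mol. Normalization factor = 12/2.52108 = 4.75986.
Mg per 12 O = 0.15234 × 4.75986 = 0.725.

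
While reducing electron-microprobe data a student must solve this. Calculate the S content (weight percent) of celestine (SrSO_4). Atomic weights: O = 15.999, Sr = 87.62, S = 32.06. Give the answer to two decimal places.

17.45 weight percent

M(SrSO_4) = 183.676 g/mol.
S contributes 1 × 32.06 = 32.060 g per mole.
32.060/183.676 = 0.1745 → 17.45%.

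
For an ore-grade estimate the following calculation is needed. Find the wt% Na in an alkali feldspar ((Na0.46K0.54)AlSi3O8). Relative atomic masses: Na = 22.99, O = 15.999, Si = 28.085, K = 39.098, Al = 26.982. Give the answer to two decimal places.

3.90 mass %

Molar mass of (Na0.46K0.54)AlSi3O8: 0.46·22.99 + 0.54·39.098 + 1·26.982 + 3·28.085 + 8·15.999 = 270.917 g/mol.
Mass of Na per formula unit: 0.46 × 22.99 = 10.575 g.
Weight fraction Na = 10.575 / 270.917 = 0.0390.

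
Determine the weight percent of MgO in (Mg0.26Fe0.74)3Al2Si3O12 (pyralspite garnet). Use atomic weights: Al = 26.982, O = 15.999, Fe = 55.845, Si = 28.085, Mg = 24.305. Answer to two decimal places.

6.64 wt%

M((Mg0.26Fe0.74)3Al2Si3O12) = 473.141 g/mol; M(MgO) = 40.304 g/mol.
Moles MgO per formula unit = 0.78 Mg ÷ 1 = 0.7800.
MgO fraction = (0.7800 × 40.304) / 473.141 = 31.437/473.141 = 0.0664.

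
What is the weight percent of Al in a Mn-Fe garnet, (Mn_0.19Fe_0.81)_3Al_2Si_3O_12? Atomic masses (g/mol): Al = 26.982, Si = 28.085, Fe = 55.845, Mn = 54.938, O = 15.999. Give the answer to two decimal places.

M((Mn_0.19Fe_0.81)_3Al_2Si_3O_12) = 497.225 g/mol.
Al contributes 2 × 26.982 = 53.964 g per mole.
53.964/497.225 = 0.1085 → 10.85%.

10.85 mass %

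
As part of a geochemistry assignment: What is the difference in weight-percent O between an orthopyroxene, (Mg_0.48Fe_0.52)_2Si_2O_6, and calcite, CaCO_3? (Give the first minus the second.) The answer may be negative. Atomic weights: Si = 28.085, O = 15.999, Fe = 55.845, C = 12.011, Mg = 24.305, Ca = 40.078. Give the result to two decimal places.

M((Mg_0.48Fe_0.52)_2Si_2O_6) = 233.576 g/mol, so wt% O = 95.994/233.576 × 100 = 41.10%.
M(CaCO_3) = 100.086 g/mol, so wt% O = 47.997/100.086 × 100 = 47.96%.
41.10 − 47.96 = -6.86 pp.

-6.86 percentage points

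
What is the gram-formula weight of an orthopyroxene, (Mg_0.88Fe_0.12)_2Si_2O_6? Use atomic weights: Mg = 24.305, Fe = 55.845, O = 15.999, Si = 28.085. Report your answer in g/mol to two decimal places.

Mg: 1.76 × 24.305 = 42.7768
Fe: 0.24 × 55.845 = 13.4028
Si: 2 × 28.085 = 56.1700
O: 6 × 15.999 = 95.9940
Summing the contributions gives the formula mass.

208.34 g/mol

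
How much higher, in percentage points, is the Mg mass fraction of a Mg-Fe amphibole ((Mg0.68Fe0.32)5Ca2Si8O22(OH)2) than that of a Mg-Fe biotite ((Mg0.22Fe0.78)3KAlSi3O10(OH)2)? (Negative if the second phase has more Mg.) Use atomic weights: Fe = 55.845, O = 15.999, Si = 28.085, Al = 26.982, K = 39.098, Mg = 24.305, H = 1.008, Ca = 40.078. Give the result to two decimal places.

6.31 percentage points

M((Mg0.68Fe0.32)5Ca2Si8O22(OH)2) = 862.817 g/mol, so wt% Mg = 82.637/862.817 × 100 = 9.58%.
M((Mg0.22Fe0.78)3KAlSi3O10(OH)2) = 491.058 g/mol, so wt% Mg = 16.041/491.058 × 100 = 3.27%.
9.58 − 3.27 = 6.31 pp.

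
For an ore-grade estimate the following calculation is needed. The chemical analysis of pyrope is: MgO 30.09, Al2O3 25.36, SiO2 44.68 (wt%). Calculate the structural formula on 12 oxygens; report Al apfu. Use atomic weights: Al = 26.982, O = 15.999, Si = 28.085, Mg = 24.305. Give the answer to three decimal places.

30.09 wt% MgO ÷ 40.304 g/mol = 0.74658 mol, giving 0.74658 Mg and 0.74658 O.
25.36 wt% Al2O3 ÷ 101.961 g/mol = 0.24872 mol, giving 0.49744 Al and 0.74616 O.
44.68 wt% SiO2 ÷ 60.083 g/mol = 0.74364 mol, giving 0.74364 Si and 1.48728 O.
Oxygen sums to 2.98002; scaling by 12/2.98002 = 4.02682 puts the formula on 12 O.
Al: 0.49744 × 4.02682 = 2.003 atoms per formula unit.

2.003 Al apfu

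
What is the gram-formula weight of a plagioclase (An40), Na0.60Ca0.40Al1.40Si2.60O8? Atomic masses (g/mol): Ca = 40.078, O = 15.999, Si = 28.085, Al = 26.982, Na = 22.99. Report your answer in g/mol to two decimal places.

268.61 g/mol

The formula mass is the sum 0.60×22.99 + 0.40×40.078 + 1.40×26.982 + 2.60×28.085 + 8×15.999.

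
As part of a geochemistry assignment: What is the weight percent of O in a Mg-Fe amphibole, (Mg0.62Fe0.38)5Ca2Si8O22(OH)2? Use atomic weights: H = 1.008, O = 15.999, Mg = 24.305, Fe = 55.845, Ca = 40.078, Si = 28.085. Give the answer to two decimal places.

44.02 wt%

M((Mg0.62Fe0.38)5Ca2Si8O22(OH)2) = 872.279 g/mol.
O contributes 24 × 15.999 = 383.976 g per mole.
383.976/872.279 = 0.4402 → 44.02%.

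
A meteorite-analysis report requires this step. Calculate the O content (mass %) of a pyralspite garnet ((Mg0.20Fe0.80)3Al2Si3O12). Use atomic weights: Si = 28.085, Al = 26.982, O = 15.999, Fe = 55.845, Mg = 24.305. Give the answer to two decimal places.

Molar mass of (Mg0.20Fe0.80)3Al2Si3O12: 0.60×24.305 + 2.40×55.845 + 2×26.982 + 3×28.085 + 12×15.999 = 478.818 g/mol.
Mass of O per formula unit: 12 × 15.999 = 191.988 g.
Weight fraction O = 191.988 / 478.818 = 0.4010.

40.10 mass %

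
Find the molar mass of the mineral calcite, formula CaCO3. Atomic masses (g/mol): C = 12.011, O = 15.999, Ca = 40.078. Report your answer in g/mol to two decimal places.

100.09 g/mol

Ca: 1 × 40.078 = 40.0780
C: 1 × 12.011 = 12.0110
O: 3 × 15.999 = 47.9970
Summing the contributions gives the formula mass.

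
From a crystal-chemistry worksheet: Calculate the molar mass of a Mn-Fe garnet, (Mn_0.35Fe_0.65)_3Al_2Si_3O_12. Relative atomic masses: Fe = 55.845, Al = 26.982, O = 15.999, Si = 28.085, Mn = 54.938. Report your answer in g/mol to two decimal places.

M = 1.05(54.938) + 1.95(55.845) + 2(26.982) + 3(28.085) + 12(15.999)

496.79 g/mol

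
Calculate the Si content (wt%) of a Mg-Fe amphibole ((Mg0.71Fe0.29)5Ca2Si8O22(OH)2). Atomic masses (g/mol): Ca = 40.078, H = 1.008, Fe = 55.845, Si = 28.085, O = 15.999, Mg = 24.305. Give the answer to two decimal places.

M((Mg0.71Fe0.29)5Ca2Si8O22(OH)2) = 858.086 g/mol.
Si contributes 8 × 28.085 = 224.680 g per mole.
224.680/858.086 = 0.2618 → 26.18%.

26.18 wt%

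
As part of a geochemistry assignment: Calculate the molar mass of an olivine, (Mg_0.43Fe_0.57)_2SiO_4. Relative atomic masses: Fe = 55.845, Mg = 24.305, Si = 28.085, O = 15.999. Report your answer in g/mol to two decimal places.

176.65 g/mol

M = 0.86·24.305 + 1.14·55.845 + 1·28.085 + 4·15.999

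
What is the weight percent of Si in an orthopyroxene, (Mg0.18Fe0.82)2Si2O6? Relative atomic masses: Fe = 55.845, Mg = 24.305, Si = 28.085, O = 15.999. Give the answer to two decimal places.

22.25 wt%

Formula mass = 0.36*24.305 + 1.64*55.845 + 2*28.085 + 6*15.999 = 252.500 g/mol, of which 56.170 g is Si.
So Si makes up 56.170/252.500 = 0.2225 of the mass, i.e. 22.25%.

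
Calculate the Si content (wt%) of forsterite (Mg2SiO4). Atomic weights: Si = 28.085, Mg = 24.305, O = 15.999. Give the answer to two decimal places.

M(Mg2SiO4) = 140.691 g/mol.
Si contributes 1 × 28.085 = 28.085 g per mole.
28.085/140.691 = 0.1996 → 19.96%.

19.96 wt%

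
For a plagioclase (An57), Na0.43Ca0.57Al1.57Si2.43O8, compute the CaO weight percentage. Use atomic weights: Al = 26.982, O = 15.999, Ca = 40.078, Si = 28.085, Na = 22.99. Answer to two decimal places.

11.78 wt%

Molar mass of Na0.43Ca0.57Al1.57Si2.43O8 = 0.43*22.99 + 0.57*40.078 + 1.57*26.982 + 2.43*28.085 + 8*15.999 = 271.330 g/mol.
Each formula unit contains 0.57 Ca, equivalent to 0.57/1 = 0.5700 mol CaO.
M(CaO) = 1×40.078 + 1×15.999 = 56.077 g/mol.
Mass of CaO per formula unit = 0.5700 × 56.077 = 31.964 g.
CaO wt% = 31.964 / 271.330 × 100 = 11.78%.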